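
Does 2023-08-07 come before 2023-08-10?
Yes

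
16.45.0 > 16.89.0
False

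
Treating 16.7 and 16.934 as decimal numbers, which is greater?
16.934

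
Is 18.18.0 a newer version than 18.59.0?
No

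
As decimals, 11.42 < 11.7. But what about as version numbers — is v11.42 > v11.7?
True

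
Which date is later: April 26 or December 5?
December 5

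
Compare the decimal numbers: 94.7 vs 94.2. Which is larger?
94.7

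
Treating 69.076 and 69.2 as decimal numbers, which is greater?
69.2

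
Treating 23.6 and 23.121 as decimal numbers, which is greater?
23.6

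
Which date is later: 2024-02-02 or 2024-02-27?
2024-02-27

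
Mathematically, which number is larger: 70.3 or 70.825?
70.825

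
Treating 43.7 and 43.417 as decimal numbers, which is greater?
43.7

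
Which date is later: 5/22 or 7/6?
7/6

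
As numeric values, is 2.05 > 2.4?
False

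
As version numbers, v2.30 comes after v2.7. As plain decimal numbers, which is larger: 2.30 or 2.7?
2.7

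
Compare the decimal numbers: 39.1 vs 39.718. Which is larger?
39.718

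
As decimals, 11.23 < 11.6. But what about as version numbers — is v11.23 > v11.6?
True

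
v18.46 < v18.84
True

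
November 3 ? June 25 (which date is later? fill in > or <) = >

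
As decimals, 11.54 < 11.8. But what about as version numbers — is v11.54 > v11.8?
True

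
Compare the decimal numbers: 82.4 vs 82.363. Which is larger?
82.4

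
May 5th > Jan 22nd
True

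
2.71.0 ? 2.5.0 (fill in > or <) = >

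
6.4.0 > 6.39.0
False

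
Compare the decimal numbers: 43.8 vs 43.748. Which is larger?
43.8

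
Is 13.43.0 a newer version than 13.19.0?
Yes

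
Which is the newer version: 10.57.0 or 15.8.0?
15.8.0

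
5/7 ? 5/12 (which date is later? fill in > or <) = <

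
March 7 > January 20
True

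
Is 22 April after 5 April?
Yes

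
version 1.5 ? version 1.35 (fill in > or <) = <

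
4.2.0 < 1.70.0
False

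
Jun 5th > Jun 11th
False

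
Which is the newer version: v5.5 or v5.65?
v5.65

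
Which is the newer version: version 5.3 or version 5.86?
version 5.86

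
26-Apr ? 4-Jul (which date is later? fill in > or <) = <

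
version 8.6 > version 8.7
False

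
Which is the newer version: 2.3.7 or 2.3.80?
2.3.80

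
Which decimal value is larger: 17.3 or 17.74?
17.74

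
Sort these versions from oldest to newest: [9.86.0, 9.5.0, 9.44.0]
[9.5.0, 9.44.0, 9.86.0]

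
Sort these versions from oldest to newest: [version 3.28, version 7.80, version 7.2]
[version 3.28, version 7.2, version 7.80]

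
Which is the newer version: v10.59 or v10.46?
v10.59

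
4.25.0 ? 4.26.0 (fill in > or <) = <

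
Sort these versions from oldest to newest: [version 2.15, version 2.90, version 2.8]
[version 2.8, version 2.15, version 2.90]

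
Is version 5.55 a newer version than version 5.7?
Yes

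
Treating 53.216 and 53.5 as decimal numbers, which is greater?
53.5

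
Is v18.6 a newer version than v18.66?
No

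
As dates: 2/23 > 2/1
True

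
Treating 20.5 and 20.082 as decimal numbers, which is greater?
20.5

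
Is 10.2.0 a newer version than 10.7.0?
No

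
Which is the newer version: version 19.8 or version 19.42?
version 19.42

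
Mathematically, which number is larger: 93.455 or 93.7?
93.7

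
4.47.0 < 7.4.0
True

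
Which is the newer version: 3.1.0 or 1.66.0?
3.1.0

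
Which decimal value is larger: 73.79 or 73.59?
73.79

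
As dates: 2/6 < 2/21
True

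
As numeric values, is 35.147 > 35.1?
True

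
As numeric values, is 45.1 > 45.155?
False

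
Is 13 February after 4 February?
Yes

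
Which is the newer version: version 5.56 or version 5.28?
version 5.56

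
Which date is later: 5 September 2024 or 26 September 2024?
26 September 2024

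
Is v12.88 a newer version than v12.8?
Yes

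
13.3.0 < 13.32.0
True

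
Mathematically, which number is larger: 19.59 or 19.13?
19.59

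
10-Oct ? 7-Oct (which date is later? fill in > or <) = >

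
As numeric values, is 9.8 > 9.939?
False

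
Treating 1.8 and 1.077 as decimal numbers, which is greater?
1.8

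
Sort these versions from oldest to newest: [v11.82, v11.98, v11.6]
[v11.6, v11.82, v11.98]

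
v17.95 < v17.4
False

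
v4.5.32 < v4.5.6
False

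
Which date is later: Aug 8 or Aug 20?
Aug 20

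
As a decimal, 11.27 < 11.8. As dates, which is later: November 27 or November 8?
November 27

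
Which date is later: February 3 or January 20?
February 3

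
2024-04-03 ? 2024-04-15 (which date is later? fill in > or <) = <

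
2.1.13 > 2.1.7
True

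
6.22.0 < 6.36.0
True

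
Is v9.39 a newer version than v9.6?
Yes. Version numbers are compared segment by segment as integers, not as decimals: minor version 39 > 6, so v9.39 > v9.6 (even though the decimal 9.39 < 9.6).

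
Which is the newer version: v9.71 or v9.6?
v9.71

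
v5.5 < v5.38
True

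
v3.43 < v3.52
True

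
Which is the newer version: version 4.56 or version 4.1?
version 4.56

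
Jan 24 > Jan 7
True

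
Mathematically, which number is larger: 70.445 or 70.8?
70.8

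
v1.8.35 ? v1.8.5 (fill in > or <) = >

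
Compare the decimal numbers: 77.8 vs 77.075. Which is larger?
77.8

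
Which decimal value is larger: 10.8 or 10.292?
10.8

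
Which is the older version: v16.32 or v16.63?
v16.32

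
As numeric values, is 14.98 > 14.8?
True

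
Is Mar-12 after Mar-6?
Yes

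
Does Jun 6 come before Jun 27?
Yes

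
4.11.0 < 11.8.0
True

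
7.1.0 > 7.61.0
False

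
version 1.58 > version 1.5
True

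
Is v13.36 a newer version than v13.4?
Yes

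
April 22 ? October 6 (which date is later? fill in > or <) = <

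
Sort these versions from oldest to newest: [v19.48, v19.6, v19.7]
[v19.6, v19.7, v19.48]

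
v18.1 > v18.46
False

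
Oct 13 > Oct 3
True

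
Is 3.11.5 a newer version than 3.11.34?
No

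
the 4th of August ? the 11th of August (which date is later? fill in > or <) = <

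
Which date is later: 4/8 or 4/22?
4/22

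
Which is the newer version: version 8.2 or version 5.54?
version 8.2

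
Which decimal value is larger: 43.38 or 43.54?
43.54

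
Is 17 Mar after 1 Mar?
Yes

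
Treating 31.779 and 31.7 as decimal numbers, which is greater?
31.779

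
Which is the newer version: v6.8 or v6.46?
v6.46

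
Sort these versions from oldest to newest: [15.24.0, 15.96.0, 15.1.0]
[15.1.0, 15.24.0, 15.96.0]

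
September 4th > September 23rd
False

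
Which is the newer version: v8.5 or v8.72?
v8.72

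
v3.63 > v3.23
True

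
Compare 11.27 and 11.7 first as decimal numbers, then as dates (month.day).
As decimals: 11.27 < 11.7. As dates: 11/27 is later than 11/7 (day 27 > day 7).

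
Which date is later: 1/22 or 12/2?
12/2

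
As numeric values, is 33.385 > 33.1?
True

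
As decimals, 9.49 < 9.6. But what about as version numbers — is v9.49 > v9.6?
True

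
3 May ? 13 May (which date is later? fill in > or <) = <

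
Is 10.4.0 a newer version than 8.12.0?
Yes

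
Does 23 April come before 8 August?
Yes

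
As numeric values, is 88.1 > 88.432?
False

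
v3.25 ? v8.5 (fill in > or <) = <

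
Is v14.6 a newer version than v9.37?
Yes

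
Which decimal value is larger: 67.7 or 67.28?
67.7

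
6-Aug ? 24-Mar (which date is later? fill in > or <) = >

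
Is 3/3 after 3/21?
No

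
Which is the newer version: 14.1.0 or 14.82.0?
14.82.0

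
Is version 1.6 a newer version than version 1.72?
No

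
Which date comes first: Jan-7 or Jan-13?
Jan-7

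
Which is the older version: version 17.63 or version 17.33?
version 17.33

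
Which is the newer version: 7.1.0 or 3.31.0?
7.1.0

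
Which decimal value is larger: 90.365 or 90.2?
90.365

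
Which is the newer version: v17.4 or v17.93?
v17.93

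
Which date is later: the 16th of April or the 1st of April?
the 16th of April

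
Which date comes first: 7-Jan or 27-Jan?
7-Jan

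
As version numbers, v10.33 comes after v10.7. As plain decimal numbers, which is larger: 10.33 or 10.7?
10.7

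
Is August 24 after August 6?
Yes. Day 24 comes after day 6 in August — this is a date comparison, not a decimal one (the decimal 8.24 would be smaller than 8.6).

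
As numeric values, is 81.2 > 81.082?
True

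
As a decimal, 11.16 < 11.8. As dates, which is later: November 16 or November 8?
November 16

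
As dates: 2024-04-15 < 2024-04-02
False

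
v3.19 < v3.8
False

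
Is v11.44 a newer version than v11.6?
Yes. Version numbers are compared segment by segment as integers, not as decimals: minor version 44 > 6, so v11.44 > v11.6 (even though the decimal 11.44 < 11.6).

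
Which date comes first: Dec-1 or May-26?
May-26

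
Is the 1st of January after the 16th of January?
No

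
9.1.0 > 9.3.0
False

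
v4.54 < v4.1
False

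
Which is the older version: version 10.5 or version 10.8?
version 10.5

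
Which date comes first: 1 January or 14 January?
1 January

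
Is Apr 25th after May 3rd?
No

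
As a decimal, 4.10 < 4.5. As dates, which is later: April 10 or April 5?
April 10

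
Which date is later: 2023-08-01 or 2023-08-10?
2023-08-10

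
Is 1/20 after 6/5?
No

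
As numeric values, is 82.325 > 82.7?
False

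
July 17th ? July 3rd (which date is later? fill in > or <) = >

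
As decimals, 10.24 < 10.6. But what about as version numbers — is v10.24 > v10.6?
True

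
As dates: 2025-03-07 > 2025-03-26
False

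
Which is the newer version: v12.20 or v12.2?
v12.20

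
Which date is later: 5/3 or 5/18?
5/18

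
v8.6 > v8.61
False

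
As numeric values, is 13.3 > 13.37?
False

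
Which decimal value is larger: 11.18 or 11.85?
11.85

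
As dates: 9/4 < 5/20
False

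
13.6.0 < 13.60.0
True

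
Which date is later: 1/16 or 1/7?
1/16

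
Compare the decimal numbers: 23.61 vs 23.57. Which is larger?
23.61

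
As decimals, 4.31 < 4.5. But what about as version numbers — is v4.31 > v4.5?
True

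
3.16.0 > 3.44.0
False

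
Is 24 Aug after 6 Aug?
Yes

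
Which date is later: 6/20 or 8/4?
8/4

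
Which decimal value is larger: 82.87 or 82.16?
82.87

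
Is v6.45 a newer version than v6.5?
Yes. Version numbers are compared segment by segment as integers, not as decimals: minor version 45 > 5, so v6.45 > v6.5 (even though the decimal 6.45 < 6.5).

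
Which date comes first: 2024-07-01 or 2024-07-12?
2024-07-01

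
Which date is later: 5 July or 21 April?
5 July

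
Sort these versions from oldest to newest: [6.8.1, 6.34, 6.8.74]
[6.8.1, 6.8.74, 6.34]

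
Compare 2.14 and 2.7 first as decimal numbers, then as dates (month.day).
As decimals: 2.14 < 2.7. As dates: 2/14 is later than 2/7 (day 14 > day 7).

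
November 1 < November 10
True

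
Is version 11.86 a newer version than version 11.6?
Yes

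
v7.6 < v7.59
True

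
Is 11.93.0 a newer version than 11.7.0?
Yes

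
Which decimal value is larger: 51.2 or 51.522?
51.522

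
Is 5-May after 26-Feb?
Yes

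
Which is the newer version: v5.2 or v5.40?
v5.40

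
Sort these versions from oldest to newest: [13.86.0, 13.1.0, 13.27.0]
[13.1.0, 13.27.0, 13.86.0]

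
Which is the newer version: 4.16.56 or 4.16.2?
4.16.56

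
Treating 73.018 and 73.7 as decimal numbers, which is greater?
73.7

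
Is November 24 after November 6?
Yes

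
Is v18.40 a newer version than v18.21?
Yes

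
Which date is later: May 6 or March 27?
May 6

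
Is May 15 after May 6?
Yes. Day 15 comes after day 6 in May — this is a date comparison, not a decimal one (the decimal 5.15 would be smaller than 5.6).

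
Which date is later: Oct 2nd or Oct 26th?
Oct 26th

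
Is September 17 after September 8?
Yes. Day 17 comes after day 8 in September — this is a date comparison, not a decimal one (the decimal 9.17 would be smaller than 9.8).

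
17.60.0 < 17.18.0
False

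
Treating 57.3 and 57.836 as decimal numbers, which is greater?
57.836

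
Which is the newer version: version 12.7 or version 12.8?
version 12.8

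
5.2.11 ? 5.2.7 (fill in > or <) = >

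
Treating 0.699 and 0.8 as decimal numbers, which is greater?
0.8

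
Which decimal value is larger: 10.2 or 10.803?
10.803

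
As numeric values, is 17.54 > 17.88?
False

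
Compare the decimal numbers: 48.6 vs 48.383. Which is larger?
48.6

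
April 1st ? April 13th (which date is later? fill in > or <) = <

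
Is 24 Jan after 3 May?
No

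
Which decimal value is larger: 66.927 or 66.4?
66.927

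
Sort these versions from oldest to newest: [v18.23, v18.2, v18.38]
[v18.2, v18.23, v18.38]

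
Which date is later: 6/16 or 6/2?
6/16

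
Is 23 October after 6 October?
Yes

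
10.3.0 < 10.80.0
True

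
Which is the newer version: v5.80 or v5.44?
v5.80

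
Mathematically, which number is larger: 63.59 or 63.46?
63.59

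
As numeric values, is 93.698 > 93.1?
True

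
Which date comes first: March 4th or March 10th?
March 4th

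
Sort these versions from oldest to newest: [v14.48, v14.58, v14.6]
[v14.6, v14.48, v14.58]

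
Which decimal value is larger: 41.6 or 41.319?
41.6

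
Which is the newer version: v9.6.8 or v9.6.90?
v9.6.90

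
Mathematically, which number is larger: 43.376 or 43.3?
43.376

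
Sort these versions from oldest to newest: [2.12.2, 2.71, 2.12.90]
[2.12.2, 2.12.90, 2.71]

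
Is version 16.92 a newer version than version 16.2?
Yes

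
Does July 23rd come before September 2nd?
Yes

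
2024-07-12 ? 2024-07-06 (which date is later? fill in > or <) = >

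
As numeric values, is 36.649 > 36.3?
True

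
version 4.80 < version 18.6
True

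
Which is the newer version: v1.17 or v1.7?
v1.17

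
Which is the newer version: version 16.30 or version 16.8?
version 16.30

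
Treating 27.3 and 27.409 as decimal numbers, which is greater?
27.409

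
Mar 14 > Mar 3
True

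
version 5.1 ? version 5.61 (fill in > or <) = <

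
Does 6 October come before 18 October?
Yes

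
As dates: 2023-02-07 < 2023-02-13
True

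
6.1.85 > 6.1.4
True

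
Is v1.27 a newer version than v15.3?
No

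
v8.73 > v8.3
True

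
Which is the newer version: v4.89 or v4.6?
v4.89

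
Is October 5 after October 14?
No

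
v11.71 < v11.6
False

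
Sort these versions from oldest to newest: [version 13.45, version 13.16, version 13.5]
[version 13.5, version 13.16, version 13.45]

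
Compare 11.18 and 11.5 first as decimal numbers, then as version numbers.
As decimals: 11.18 < 11.5. As versions: v11.18 > v11.5 (minor version 18 > 5).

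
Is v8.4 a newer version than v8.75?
No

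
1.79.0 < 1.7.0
False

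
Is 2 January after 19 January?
No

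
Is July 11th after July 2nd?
Yes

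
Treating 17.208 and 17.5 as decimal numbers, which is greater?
17.5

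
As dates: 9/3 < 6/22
False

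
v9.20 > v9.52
False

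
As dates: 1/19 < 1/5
False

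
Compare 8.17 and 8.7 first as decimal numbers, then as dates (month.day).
As decimals: 8.17 < 8.7. As dates: 8/17 is later than 8/7 (day 17 > day 7).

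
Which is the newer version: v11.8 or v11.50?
v11.50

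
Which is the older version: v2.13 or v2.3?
v2.3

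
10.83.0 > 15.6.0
False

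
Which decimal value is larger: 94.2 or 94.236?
94.236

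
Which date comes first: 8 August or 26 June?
26 June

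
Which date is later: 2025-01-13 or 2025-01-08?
2025-01-13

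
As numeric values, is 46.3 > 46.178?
True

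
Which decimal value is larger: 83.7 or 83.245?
83.7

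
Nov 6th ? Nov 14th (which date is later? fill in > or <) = <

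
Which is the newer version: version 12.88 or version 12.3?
version 12.88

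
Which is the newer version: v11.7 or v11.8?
v11.8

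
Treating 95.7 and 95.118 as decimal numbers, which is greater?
95.7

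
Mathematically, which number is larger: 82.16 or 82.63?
82.63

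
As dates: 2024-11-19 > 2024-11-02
True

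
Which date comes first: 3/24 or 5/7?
3/24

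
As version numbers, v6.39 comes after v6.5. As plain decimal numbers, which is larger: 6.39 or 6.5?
6.5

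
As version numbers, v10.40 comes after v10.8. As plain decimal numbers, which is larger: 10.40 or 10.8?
10.8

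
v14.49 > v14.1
True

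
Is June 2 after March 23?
Yes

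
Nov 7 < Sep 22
False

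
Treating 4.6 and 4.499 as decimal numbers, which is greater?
4.6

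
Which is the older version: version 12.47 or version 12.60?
version 12.47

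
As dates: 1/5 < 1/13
True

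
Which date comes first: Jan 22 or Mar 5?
Jan 22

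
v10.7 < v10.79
True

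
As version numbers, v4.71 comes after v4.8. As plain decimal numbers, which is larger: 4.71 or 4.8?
4.8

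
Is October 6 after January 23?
Yes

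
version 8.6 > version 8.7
False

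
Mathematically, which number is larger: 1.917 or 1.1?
1.917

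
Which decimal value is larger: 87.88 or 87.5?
87.88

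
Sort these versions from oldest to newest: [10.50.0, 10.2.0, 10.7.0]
[10.2.0, 10.7.0, 10.50.0]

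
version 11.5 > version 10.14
True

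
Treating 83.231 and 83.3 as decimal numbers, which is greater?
83.3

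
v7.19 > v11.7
False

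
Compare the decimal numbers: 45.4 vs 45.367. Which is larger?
45.4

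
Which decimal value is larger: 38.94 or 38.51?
38.94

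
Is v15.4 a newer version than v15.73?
No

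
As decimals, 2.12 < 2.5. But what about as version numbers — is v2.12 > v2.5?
True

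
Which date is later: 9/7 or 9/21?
9/21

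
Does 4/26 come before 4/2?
No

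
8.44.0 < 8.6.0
False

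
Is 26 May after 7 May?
Yes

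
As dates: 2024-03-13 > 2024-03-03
True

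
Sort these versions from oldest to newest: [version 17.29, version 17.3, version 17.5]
[version 17.3, version 17.5, version 17.29]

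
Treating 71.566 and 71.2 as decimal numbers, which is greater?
71.566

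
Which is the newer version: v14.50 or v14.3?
v14.50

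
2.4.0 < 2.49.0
True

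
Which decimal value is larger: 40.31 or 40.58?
40.58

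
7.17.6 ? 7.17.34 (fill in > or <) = <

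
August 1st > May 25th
True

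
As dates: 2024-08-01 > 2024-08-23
False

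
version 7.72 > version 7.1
True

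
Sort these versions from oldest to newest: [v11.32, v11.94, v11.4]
[v11.4, v11.32, v11.94]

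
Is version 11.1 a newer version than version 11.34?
No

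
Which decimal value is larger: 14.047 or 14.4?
14.4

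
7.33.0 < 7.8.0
False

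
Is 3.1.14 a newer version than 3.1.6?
Yes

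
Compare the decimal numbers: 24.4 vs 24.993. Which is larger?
24.993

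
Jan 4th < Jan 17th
True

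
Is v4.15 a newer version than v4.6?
Yes. Version numbers are compared segment by segment as integers, not as decimals: minor version 15 > 6, so v4.15 > v4.6 (even though the decimal 4.15 < 4.6).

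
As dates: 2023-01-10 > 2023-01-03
True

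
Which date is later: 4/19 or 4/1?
4/19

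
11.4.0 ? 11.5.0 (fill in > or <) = <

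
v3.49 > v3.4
True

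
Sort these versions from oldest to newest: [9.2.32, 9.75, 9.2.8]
[9.2.8, 9.2.32, 9.75]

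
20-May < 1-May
False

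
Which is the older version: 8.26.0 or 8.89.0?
8.26.0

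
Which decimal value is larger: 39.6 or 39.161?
39.6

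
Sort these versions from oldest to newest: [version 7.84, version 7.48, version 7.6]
[version 7.6, version 7.48, version 7.84]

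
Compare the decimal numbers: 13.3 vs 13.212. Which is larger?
13.3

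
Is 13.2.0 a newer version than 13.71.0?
No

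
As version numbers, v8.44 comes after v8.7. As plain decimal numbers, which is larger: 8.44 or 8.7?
8.7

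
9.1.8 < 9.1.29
True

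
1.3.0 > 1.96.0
False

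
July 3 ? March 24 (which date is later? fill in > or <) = >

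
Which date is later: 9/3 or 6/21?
9/3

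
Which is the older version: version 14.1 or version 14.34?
version 14.1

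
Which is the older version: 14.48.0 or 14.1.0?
14.1.0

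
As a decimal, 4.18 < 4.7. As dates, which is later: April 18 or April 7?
April 18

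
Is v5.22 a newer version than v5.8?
Yes. Version numbers are compared segment by segment as integers, not as decimals: minor version 22 > 8, so v5.22 > v5.8 (even though the decimal 5.22 < 5.8).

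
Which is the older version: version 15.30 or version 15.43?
version 15.30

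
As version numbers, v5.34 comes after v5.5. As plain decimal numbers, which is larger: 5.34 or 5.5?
5.5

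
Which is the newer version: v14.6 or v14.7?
v14.7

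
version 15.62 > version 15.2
True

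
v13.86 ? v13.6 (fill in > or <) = >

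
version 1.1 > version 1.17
False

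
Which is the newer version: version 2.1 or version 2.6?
version 2.6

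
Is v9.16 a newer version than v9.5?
Yes. Version numbers are compared segment by segment as integers, not as decimals: minor version 16 > 5, so v9.16 > v9.5 (even though the decimal 9.16 < 9.5).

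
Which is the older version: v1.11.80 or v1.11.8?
v1.11.8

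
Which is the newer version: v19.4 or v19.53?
v19.53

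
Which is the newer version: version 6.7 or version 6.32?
version 6.32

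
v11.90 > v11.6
True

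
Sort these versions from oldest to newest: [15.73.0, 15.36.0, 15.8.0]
[15.8.0, 15.36.0, 15.73.0]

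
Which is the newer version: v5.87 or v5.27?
v5.87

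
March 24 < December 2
True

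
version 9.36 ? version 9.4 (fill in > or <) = >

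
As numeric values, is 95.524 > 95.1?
True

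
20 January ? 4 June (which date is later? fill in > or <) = <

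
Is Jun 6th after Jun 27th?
No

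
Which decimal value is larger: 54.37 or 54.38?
54.38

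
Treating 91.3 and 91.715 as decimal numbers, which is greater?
91.715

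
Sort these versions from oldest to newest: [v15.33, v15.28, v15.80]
[v15.28, v15.33, v15.80]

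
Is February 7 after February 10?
No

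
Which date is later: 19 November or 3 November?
19 November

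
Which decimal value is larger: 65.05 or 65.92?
65.92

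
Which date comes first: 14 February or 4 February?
4 February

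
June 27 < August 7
True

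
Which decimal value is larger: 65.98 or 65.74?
65.98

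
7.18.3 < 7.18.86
True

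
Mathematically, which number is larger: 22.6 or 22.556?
22.6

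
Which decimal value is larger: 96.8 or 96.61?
96.8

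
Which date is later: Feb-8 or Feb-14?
Feb-14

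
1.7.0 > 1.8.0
False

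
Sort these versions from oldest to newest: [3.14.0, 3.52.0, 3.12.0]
[3.12.0, 3.14.0, 3.52.0]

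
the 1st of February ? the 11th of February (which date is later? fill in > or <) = <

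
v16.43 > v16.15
True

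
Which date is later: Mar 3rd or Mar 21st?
Mar 21st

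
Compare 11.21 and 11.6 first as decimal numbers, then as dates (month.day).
As decimals: 11.21 < 11.6. As dates: 11/21 is later than 11/6 (day 21 > day 6).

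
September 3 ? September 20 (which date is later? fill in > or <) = <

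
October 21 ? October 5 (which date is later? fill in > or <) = >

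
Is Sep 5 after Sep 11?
No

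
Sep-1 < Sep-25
True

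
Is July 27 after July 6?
Yes. Day 27 comes after day 6 in July — this is a date comparison, not a decimal one (the decimal 7.27 would be smaller than 7.6).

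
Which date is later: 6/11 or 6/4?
6/11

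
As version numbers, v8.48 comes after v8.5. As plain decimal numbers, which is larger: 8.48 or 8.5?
8.5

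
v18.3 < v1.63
False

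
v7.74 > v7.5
True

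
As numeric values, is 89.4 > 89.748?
False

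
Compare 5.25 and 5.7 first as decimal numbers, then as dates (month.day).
As decimals: 5.25 < 5.7. As dates: 5/25 is later than 5/7 (day 25 > day 7).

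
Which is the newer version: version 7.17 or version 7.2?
version 7.17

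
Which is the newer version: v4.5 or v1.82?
v4.5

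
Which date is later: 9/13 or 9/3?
9/13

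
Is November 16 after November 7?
Yes. Day 16 comes after day 7 in November — this is a date comparison, not a decimal one (the decimal 11.16 would be smaller than 11.7).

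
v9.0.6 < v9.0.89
True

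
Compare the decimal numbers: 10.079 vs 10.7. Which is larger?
10.7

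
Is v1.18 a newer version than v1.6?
Yes. Version numbers are compared segment by segment as integers, not as decimals: minor version 18 > 6, so v1.18 > v1.6 (even though the decimal 1.18 < 1.6).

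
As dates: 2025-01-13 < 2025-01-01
False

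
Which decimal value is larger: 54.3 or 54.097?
54.3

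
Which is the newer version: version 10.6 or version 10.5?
version 10.6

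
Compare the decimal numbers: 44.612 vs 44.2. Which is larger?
44.612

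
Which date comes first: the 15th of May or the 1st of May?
the 1st of May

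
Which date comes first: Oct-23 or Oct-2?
Oct-2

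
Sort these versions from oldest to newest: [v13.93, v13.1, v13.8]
[v13.1, v13.8, v13.93]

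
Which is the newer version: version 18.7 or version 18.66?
version 18.66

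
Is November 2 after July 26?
Yes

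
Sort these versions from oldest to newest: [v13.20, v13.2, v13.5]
[v13.2, v13.5, v13.20]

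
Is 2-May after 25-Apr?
Yes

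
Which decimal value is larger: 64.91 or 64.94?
64.94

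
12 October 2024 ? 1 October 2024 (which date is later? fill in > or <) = >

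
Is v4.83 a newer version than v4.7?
Yes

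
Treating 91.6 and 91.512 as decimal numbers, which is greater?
91.6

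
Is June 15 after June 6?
Yes. Day 15 comes after day 6 in June — this is a date comparison, not a decimal one (the decimal 6.15 would be smaller than 6.6).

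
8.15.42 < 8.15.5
False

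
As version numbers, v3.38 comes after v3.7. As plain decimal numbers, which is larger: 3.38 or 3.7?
3.7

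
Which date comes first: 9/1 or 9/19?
9/1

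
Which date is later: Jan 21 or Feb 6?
Feb 6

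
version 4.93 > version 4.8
True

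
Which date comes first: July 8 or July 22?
July 8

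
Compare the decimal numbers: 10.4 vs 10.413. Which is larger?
10.413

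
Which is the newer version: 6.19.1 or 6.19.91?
6.19.91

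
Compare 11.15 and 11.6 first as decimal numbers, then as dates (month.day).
As decimals: 11.15 < 11.6. As dates: 11/15 is later than 11/6 (day 15 > day 6).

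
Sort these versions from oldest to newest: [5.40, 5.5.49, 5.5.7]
[5.5.7, 5.5.49, 5.40]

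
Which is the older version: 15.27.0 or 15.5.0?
15.5.0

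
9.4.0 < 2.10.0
False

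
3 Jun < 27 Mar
False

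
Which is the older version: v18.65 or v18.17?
v18.17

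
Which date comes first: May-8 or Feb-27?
Feb-27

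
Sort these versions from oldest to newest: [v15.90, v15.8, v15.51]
[v15.8, v15.51, v15.90]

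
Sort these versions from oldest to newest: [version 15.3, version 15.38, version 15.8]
[version 15.3, version 15.8, version 15.38]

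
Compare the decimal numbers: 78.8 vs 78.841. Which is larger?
78.841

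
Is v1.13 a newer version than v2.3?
No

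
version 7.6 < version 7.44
True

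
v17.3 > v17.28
False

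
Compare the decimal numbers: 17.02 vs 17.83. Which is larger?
17.83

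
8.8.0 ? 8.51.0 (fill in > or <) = <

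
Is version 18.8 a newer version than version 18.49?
No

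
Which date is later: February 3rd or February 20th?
February 20th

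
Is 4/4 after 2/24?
Yes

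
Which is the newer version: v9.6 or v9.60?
v9.60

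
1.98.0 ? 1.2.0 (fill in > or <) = >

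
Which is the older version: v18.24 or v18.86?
v18.24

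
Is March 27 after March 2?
Yes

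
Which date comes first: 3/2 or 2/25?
2/25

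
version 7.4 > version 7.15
False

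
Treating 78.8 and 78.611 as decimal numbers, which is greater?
78.8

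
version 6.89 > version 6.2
True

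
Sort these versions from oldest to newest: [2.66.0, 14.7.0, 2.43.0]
[2.43.0, 2.66.0, 14.7.0]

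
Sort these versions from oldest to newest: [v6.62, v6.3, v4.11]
[v4.11, v6.3, v6.62]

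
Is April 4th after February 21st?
Yes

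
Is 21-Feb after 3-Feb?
Yes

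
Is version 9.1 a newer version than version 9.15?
No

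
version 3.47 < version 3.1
False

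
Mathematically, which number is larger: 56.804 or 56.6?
56.804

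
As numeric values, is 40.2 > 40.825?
False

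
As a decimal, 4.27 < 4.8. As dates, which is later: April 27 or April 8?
April 27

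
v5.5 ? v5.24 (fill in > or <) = <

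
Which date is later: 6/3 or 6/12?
6/12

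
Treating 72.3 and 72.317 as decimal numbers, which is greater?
72.317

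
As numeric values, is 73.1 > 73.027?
True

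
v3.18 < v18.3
True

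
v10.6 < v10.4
False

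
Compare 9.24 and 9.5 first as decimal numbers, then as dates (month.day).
As decimals: 9.24 < 9.5. As dates: 9/24 is later than 9/5 (day 24 > day 5).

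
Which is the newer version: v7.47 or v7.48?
v7.48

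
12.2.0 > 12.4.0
False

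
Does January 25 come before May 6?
Yes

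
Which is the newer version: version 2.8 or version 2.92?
version 2.92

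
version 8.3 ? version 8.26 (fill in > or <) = <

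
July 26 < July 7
False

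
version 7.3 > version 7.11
False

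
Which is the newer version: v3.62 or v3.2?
v3.62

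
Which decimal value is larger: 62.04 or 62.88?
62.88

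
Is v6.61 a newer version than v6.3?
Yes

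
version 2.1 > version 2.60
False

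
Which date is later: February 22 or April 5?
April 5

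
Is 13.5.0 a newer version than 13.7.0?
No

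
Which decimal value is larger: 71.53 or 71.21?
71.53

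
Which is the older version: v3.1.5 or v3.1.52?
v3.1.5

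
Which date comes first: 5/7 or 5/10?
5/7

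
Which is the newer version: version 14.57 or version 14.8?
version 14.57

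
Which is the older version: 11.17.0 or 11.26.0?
11.17.0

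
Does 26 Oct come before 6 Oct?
No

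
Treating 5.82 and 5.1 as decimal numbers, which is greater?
5.82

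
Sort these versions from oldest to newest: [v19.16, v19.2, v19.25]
[v19.2, v19.16, v19.25]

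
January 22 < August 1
True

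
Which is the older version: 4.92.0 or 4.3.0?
4.3.0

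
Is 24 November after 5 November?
Yes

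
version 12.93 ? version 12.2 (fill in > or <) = >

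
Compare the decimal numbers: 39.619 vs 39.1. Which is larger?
39.619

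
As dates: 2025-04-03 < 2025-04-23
True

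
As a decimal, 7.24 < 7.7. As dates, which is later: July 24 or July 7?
July 24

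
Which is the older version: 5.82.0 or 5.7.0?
5.7.0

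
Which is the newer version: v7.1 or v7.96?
v7.96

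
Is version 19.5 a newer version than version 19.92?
No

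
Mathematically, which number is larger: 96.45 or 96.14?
96.45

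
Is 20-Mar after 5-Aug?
No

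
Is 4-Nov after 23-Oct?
Yes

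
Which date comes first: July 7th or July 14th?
July 7th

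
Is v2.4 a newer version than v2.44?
No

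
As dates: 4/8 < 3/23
False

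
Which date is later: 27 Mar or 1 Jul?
1 Jul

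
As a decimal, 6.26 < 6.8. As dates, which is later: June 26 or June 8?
June 26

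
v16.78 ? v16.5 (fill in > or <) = >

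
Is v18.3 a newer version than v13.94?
Yes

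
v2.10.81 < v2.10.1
False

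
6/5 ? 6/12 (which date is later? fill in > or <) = <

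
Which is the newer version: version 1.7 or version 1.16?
version 1.16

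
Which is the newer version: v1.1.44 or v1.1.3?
v1.1.44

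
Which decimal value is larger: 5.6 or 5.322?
5.6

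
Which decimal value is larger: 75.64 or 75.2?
75.64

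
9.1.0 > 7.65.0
True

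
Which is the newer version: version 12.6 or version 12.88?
version 12.88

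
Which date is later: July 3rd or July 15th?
July 15th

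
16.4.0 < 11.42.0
False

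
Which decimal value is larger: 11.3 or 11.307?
11.307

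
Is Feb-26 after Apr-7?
No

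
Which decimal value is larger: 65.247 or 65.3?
65.3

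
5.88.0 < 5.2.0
False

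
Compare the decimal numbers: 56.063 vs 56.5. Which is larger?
56.5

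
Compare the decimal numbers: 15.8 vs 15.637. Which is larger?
15.8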